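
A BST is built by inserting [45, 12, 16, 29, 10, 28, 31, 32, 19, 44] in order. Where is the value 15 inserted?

Starting tree (level order): [45, 12, None, 10, 16, None, None, None, 29, 28, 31, 19, None, None, 32, None, None, None, 44]
Insertion path: 45 -> 12 -> 16
Result: insert 15 as left child of 16
Final tree (level order): [45, 12, None, 10, 16, None, None, 15, 29, None, None, 28, 31, 19, None, None, 32, None, None, None, 44]


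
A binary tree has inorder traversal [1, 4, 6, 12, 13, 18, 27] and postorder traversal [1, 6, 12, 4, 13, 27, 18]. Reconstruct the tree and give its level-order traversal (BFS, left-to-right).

Inorder:   [1, 4, 6, 12, 13, 18, 27]
Postorder: [1, 6, 12, 4, 13, 27, 18]
Algorithm: postorder visits root last, so walk postorder right-to-left;
each value is the root of the current inorder slice — split it at that
value, recurse on the right subtree first, then the left.
Recursive splits:
  root=18; inorder splits into left=[1, 4, 6, 12, 13], right=[27]
  root=27; inorder splits into left=[], right=[]
  root=13; inorder splits into left=[1, 4, 6, 12], right=[]
  root=4; inorder splits into left=[1], right=[6, 12]
  root=12; inorder splits into left=[6], right=[]
  root=6; inorder splits into left=[], right=[]
  root=1; inorder splits into left=[], right=[]
Reconstructed level-order: [18, 13, 27, 4, 1, 12, 6]


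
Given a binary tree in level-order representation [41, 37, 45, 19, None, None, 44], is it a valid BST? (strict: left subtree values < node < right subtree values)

Level-order array: [41, 37, 45, 19, None, None, 44]
Validate using subtree bounds (lo, hi): at each node, require lo < value < hi,
then recurse left with hi=value and right with lo=value.
Preorder trace (stopping at first violation):
  at node 41 with bounds (-inf, +inf): OK
  at node 37 with bounds (-inf, 41): OK
  at node 19 with bounds (-inf, 37): OK
  at node 45 with bounds (41, +inf): OK
  at node 44 with bounds (45, +inf): VIOLATION
Node 44 violates its bound: not (45 < 44 < +inf).
Result: Not a valid BST


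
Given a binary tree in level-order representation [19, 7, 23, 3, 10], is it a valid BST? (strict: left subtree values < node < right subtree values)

Level-order array: [19, 7, 23, 3, 10]
Validate using subtree bounds (lo, hi): at each node, require lo < value < hi,
then recurse left with hi=value and right with lo=value.
Preorder trace (stopping at first violation):
  at node 19 with bounds (-inf, +inf): OK
  at node 7 with bounds (-inf, 19): OK
  at node 3 with bounds (-inf, 7): OK
  at node 10 with bounds (7, 19): OK
  at node 23 with bounds (19, +inf): OK
No violation found at any node.
Result: Valid BST


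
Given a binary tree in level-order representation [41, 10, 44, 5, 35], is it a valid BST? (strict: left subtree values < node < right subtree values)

Level-order array: [41, 10, 44, 5, 35]
Validate using subtree bounds (lo, hi): at each node, require lo < value < hi,
then recurse left with hi=value and right with lo=value.
Preorder trace (stopping at first violation):
  at node 41 with bounds (-inf, +inf): OK
  at node 10 with bounds (-inf, 41): OK
  at node 5 with bounds (-inf, 10): OK
  at node 35 with bounds (10, 41): OK
  at node 44 with bounds (41, +inf): OK
No violation found at any node.
Result: Valid BST


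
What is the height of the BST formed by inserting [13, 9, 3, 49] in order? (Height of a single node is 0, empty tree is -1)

Insertion order: [13, 9, 3, 49]
Tree (level-order array): [13, 9, 49, 3]
Compute height bottom-up (empty subtree = -1):
  height(3) = 1 + max(-1, -1) = 0
  height(9) = 1 + max(0, -1) = 1
  height(49) = 1 + max(-1, -1) = 0
  height(13) = 1 + max(1, 0) = 2
Height = 2


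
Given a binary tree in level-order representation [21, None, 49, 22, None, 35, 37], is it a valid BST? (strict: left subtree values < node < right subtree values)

Level-order array: [21, None, 49, 22, None, 35, 37]
Validate using subtree bounds (lo, hi): at each node, require lo < value < hi,
then recurse left with hi=value and right with lo=value.
Preorder trace (stopping at first violation):
  at node 21 with bounds (-inf, +inf): OK
  at node 49 with bounds (21, +inf): OK
  at node 22 with bounds (21, 49): OK
  at node 35 with bounds (21, 22): VIOLATION
Node 35 violates its bound: not (21 < 35 < 22).
Result: Not a valid BST


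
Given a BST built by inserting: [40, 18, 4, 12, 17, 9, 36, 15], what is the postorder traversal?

Tree insertion order: [40, 18, 4, 12, 17, 9, 36, 15]
Tree (level-order array): [40, 18, None, 4, 36, None, 12, None, None, 9, 17, None, None, 15]
Postorder traversal: [9, 15, 17, 12, 4, 36, 18, 40]


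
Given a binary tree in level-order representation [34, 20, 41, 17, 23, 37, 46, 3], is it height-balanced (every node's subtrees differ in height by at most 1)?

Tree (level-order array): [34, 20, 41, 17, 23, 37, 46, 3]
Definition: a tree is height-balanced if, at every node, |h(left) - h(right)| <= 1 (empty subtree has height -1).
Bottom-up per-node check:
  node 3: h_left=-1, h_right=-1, diff=0 [OK], height=0
  node 17: h_left=0, h_right=-1, diff=1 [OK], height=1
  node 23: h_left=-1, h_right=-1, diff=0 [OK], height=0
  node 20: h_left=1, h_right=0, diff=1 [OK], height=2
  node 37: h_left=-1, h_right=-1, diff=0 [OK], height=0
  node 46: h_left=-1, h_right=-1, diff=0 [OK], height=0
  node 41: h_left=0, h_right=0, diff=0 [OK], height=1
  node 34: h_left=2, h_right=1, diff=1 [OK], height=3
All nodes satisfy the balance condition.
Result: Balanced


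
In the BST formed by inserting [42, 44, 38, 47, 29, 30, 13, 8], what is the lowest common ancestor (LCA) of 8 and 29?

Tree insertion order: [42, 44, 38, 47, 29, 30, 13, 8]
Tree (level-order array): [42, 38, 44, 29, None, None, 47, 13, 30, None, None, 8]
In a BST, the LCA of p=8, q=29 is the first node v on the
root-to-leaf path with p <= v <= q (go left if both < v, right if both > v).
Walk from root:
  at 42: both 8 and 29 < 42, go left
  at 38: both 8 and 29 < 38, go left
  at 29: 8 <= 29 <= 29, this is the LCA
LCA = 29


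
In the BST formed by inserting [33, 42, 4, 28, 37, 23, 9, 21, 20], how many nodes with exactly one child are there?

Tree built from: [33, 42, 4, 28, 37, 23, 9, 21, 20]
Tree (level-order array): [33, 4, 42, None, 28, 37, None, 23, None, None, None, 9, None, None, 21, 20]
Rule: These are nodes with exactly 1 non-null child.
Per-node child counts:
  node 33: 2 child(ren)
  node 4: 1 child(ren)
  node 28: 1 child(ren)
  node 23: 1 child(ren)
  node 9: 1 child(ren)
  node 21: 1 child(ren)
  node 20: 0 child(ren)
  node 42: 1 child(ren)
  node 37: 0 child(ren)
Matching nodes: [4, 28, 23, 9, 21, 42]
Count of nodes with exactly one child: 6


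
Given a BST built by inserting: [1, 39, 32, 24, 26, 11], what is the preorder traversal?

Tree insertion order: [1, 39, 32, 24, 26, 11]
Tree (level-order array): [1, None, 39, 32, None, 24, None, 11, 26]
Preorder traversal: [1, 39, 32, 24, 11, 26]


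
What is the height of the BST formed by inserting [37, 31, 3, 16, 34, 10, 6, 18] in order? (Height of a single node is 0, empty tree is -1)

Insertion order: [37, 31, 3, 16, 34, 10, 6, 18]
Tree (level-order array): [37, 31, None, 3, 34, None, 16, None, None, 10, 18, 6]
Compute height bottom-up (empty subtree = -1):
  height(6) = 1 + max(-1, -1) = 0
  height(10) = 1 + max(0, -1) = 1
  height(18) = 1 + max(-1, -1) = 0
  height(16) = 1 + max(1, 0) = 2
  height(3) = 1 + max(-1, 2) = 3
  height(34) = 1 + max(-1, -1) = 0
  height(31) = 1 + max(3, 0) = 4
  height(37) = 1 + max(4, -1) = 5
Height = 5


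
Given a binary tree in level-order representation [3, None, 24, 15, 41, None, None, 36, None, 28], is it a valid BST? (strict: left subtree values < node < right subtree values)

Level-order array: [3, None, 24, 15, 41, None, None, 36, None, 28]
Validate using subtree bounds (lo, hi): at each node, require lo < value < hi,
then recurse left with hi=value and right with lo=value.
Preorder trace (stopping at first violation):
  at node 3 with bounds (-inf, +inf): OK
  at node 24 with bounds (3, +inf): OK
  at node 15 with bounds (3, 24): OK
  at node 41 with bounds (24, +inf): OK
  at node 36 with bounds (24, 41): OK
  at node 28 with bounds (24, 36): OK
No violation found at any node.
Result: Valid BST


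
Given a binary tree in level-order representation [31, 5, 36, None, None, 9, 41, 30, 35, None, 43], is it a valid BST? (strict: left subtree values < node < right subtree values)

Level-order array: [31, 5, 36, None, None, 9, 41, 30, 35, None, 43]
Validate using subtree bounds (lo, hi): at each node, require lo < value < hi,
then recurse left with hi=value and right with lo=value.
Preorder trace (stopping at first violation):
  at node 31 with bounds (-inf, +inf): OK
  at node 5 with bounds (-inf, 31): OK
  at node 36 with bounds (31, +inf): OK
  at node 9 with bounds (31, 36): VIOLATION
Node 9 violates its bound: not (31 < 9 < 36).
Result: Not a valid BST


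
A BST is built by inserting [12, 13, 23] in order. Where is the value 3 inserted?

Starting tree (level order): [12, None, 13, None, 23]
Insertion path: 12
Result: insert 3 as left child of 12
Final tree (level order): [12, 3, 13, None, None, None, 23]


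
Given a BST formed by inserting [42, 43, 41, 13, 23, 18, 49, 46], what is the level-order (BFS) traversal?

Tree insertion order: [42, 43, 41, 13, 23, 18, 49, 46]
Tree (level-order array): [42, 41, 43, 13, None, None, 49, None, 23, 46, None, 18]
BFS from the root, enqueuing left then right child of each popped node:
  queue [42] -> pop 42, enqueue [41, 43], visited so far: [42]
  queue [41, 43] -> pop 41, enqueue [13], visited so far: [42, 41]
  queue [43, 13] -> pop 43, enqueue [49], visited so far: [42, 41, 43]
  queue [13, 49] -> pop 13, enqueue [23], visited so far: [42, 41, 43, 13]
  queue [49, 23] -> pop 49, enqueue [46], visited so far: [42, 41, 43, 13, 49]
  queue [23, 46] -> pop 23, enqueue [18], visited so far: [42, 41, 43, 13, 49, 23]
  queue [46, 18] -> pop 46, enqueue [none], visited so far: [42, 41, 43, 13, 49, 23, 46]
  queue [18] -> pop 18, enqueue [none], visited so far: [42, 41, 43, 13, 49, 23, 46, 18]
Result: [42, 41, 43, 13, 49, 23, 46, 18]


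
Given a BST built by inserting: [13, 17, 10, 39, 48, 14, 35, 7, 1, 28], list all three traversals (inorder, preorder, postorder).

Tree insertion order: [13, 17, 10, 39, 48, 14, 35, 7, 1, 28]
Tree (level-order array): [13, 10, 17, 7, None, 14, 39, 1, None, None, None, 35, 48, None, None, 28]
Inorder (L, root, R): [1, 7, 10, 13, 14, 17, 28, 35, 39, 48]
Preorder (root, L, R): [13, 10, 7, 1, 17, 14, 39, 35, 28, 48]
Postorder (L, R, root): [1, 7, 10, 14, 28, 35, 48, 39, 17, 13]


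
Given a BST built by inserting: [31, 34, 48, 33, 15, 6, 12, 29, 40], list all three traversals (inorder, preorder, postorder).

Tree insertion order: [31, 34, 48, 33, 15, 6, 12, 29, 40]
Tree (level-order array): [31, 15, 34, 6, 29, 33, 48, None, 12, None, None, None, None, 40]
Inorder (L, root, R): [6, 12, 15, 29, 31, 33, 34, 40, 48]
Preorder (root, L, R): [31, 15, 6, 12, 29, 34, 33, 48, 40]
Postorder (L, R, root): [12, 6, 29, 15, 33, 40, 48, 34, 31]


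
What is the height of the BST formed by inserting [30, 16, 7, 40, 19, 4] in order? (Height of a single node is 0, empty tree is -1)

Insertion order: [30, 16, 7, 40, 19, 4]
Tree (level-order array): [30, 16, 40, 7, 19, None, None, 4]
Compute height bottom-up (empty subtree = -1):
  height(4) = 1 + max(-1, -1) = 0
  height(7) = 1 + max(0, -1) = 1
  height(19) = 1 + max(-1, -1) = 0
  height(16) = 1 + max(1, 0) = 2
  height(40) = 1 + max(-1, -1) = 0
  height(30) = 1 + max(2, 0) = 3
Height = 3


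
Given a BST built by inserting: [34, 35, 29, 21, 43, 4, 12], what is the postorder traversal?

Tree insertion order: [34, 35, 29, 21, 43, 4, 12]
Tree (level-order array): [34, 29, 35, 21, None, None, 43, 4, None, None, None, None, 12]
Postorder traversal: [12, 4, 21, 29, 43, 35, 34]


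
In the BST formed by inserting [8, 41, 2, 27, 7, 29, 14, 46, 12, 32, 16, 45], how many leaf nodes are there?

Tree built from: [8, 41, 2, 27, 7, 29, 14, 46, 12, 32, 16, 45]
Tree (level-order array): [8, 2, 41, None, 7, 27, 46, None, None, 14, 29, 45, None, 12, 16, None, 32]
Rule: A leaf has 0 children.
Per-node child counts:
  node 8: 2 child(ren)
  node 2: 1 child(ren)
  node 7: 0 child(ren)
  node 41: 2 child(ren)
  node 27: 2 child(ren)
  node 14: 2 child(ren)
  node 12: 0 child(ren)
  node 16: 0 child(ren)
  node 29: 1 child(ren)
  node 32: 0 child(ren)
  node 46: 1 child(ren)
  node 45: 0 child(ren)
Matching nodes: [7, 12, 16, 32, 45]
Count of leaf nodes: 5


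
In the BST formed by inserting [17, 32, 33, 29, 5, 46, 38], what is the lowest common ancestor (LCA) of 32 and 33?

Tree insertion order: [17, 32, 33, 29, 5, 46, 38]
Tree (level-order array): [17, 5, 32, None, None, 29, 33, None, None, None, 46, 38]
In a BST, the LCA of p=32, q=33 is the first node v on the
root-to-leaf path with p <= v <= q (go left if both < v, right if both > v).
Walk from root:
  at 17: both 32 and 33 > 17, go right
  at 32: 32 <= 32 <= 33, this is the LCA
LCA = 32


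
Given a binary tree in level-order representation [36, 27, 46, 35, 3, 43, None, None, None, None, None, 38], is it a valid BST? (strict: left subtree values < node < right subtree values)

Level-order array: [36, 27, 46, 35, 3, 43, None, None, None, None, None, 38]
Validate using subtree bounds (lo, hi): at each node, require lo < value < hi,
then recurse left with hi=value and right with lo=value.
Preorder trace (stopping at first violation):
  at node 36 with bounds (-inf, +inf): OK
  at node 27 with bounds (-inf, 36): OK
  at node 35 with bounds (-inf, 27): VIOLATION
Node 35 violates its bound: not (-inf < 35 < 27).
Result: Not a valid BST


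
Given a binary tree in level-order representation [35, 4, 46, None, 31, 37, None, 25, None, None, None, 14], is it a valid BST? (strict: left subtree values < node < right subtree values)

Level-order array: [35, 4, 46, None, 31, 37, None, 25, None, None, None, 14]
Validate using subtree bounds (lo, hi): at each node, require lo < value < hi,
then recurse left with hi=value and right with lo=value.
Preorder trace (stopping at first violation):
  at node 35 with bounds (-inf, +inf): OK
  at node 4 with bounds (-inf, 35): OK
  at node 31 with bounds (4, 35): OK
  at node 25 with bounds (4, 31): OK
  at node 14 with bounds (4, 25): OK
  at node 46 with bounds (35, +inf): OK
  at node 37 with bounds (35, 46): OK
No violation found at any node.
Result: Valid BST


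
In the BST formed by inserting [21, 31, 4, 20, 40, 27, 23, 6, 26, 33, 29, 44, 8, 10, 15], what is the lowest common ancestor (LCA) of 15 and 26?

Tree insertion order: [21, 31, 4, 20, 40, 27, 23, 6, 26, 33, 29, 44, 8, 10, 15]
Tree (level-order array): [21, 4, 31, None, 20, 27, 40, 6, None, 23, 29, 33, 44, None, 8, None, 26, None, None, None, None, None, None, None, 10, None, None, None, 15]
In a BST, the LCA of p=15, q=26 is the first node v on the
root-to-leaf path with p <= v <= q (go left if both < v, right if both > v).
Walk from root:
  at 21: 15 <= 21 <= 26, this is the LCA
LCA = 21


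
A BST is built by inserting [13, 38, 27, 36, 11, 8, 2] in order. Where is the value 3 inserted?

Starting tree (level order): [13, 11, 38, 8, None, 27, None, 2, None, None, 36]
Insertion path: 13 -> 11 -> 8 -> 2
Result: insert 3 as right child of 2
Final tree (level order): [13, 11, 38, 8, None, 27, None, 2, None, None, 36, None, 3]


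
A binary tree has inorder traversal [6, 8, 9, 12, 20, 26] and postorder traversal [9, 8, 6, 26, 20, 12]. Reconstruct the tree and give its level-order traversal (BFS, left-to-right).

Inorder:   [6, 8, 9, 12, 20, 26]
Postorder: [9, 8, 6, 26, 20, 12]
Algorithm: postorder visits root last, so walk postorder right-to-left;
each value is the root of the current inorder slice — split it at that
value, recurse on the right subtree first, then the left.
Recursive splits:
  root=12; inorder splits into left=[6, 8, 9], right=[20, 26]
  root=20; inorder splits into left=[], right=[26]
  root=26; inorder splits into left=[], right=[]
  root=6; inorder splits into left=[], right=[8, 9]
  root=8; inorder splits into left=[], right=[9]
  root=9; inorder splits into left=[], right=[]
Reconstructed level-order: [12, 6, 20, 8, 26, 9]


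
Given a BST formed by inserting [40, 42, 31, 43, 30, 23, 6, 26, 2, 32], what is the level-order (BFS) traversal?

Tree insertion order: [40, 42, 31, 43, 30, 23, 6, 26, 2, 32]
Tree (level-order array): [40, 31, 42, 30, 32, None, 43, 23, None, None, None, None, None, 6, 26, 2]
BFS from the root, enqueuing left then right child of each popped node:
  queue [40] -> pop 40, enqueue [31, 42], visited so far: [40]
  queue [31, 42] -> pop 31, enqueue [30, 32], visited so far: [40, 31]
  queue [42, 30, 32] -> pop 42, enqueue [43], visited so far: [40, 31, 42]
  queue [30, 32, 43] -> pop 30, enqueue [23], visited so far: [40, 31, 42, 30]
  queue [32, 43, 23] -> pop 32, enqueue [none], visited so far: [40, 31, 42, 30, 32]
  queue [43, 23] -> pop 43, enqueue [none], visited so far: [40, 31, 42, 30, 32, 43]
  queue [23] -> pop 23, enqueue [6, 26], visited so far: [40, 31, 42, 30, 32, 43, 23]
  queue [6, 26] -> pop 6, enqueue [2], visited so far: [40, 31, 42, 30, 32, 43, 23, 6]
  queue [26, 2] -> pop 26, enqueue [none], visited so far: [40, 31, 42, 30, 32, 43, 23, 6, 26]
  queue [2] -> pop 2, enqueue [none], visited so far: [40, 31, 42, 30, 32, 43, 23, 6, 26, 2]
Result: [40, 31, 42, 30, 32, 43, 23, 6, 26, 2]


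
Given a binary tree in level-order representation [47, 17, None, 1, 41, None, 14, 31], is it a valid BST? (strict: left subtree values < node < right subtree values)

Level-order array: [47, 17, None, 1, 41, None, 14, 31]
Validate using subtree bounds (lo, hi): at each node, require lo < value < hi,
then recurse left with hi=value and right with lo=value.
Preorder trace (stopping at first violation):
  at node 47 with bounds (-inf, +inf): OK
  at node 17 with bounds (-inf, 47): OK
  at node 1 with bounds (-inf, 17): OK
  at node 14 with bounds (1, 17): OK
  at node 41 with bounds (17, 47): OK
  at node 31 with bounds (17, 41): OK
No violation found at any node.
Result: Valid BST


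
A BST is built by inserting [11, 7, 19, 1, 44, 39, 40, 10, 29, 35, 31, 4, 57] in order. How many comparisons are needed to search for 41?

Search path for 41: 11 -> 19 -> 44 -> 39 -> 40
Found: False
Comparisons: 5


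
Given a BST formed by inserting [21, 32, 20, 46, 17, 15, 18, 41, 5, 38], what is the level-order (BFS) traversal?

Tree insertion order: [21, 32, 20, 46, 17, 15, 18, 41, 5, 38]
Tree (level-order array): [21, 20, 32, 17, None, None, 46, 15, 18, 41, None, 5, None, None, None, 38]
BFS from the root, enqueuing left then right child of each popped node:
  queue [21] -> pop 21, enqueue [20, 32], visited so far: [21]
  queue [20, 32] -> pop 20, enqueue [17], visited so far: [21, 20]
  queue [32, 17] -> pop 32, enqueue [46], visited so far: [21, 20, 32]
  queue [17, 46] -> pop 17, enqueue [15, 18], visited so far: [21, 20, 32, 17]
  queue [46, 15, 18] -> pop 46, enqueue [41], visited so far: [21, 20, 32, 17, 46]
  queue [15, 18, 41] -> pop 15, enqueue [5], visited so far: [21, 20, 32, 17, 46, 15]
  queue [18, 41, 5] -> pop 18, enqueue [none], visited so far: [21, 20, 32, 17, 46, 15, 18]
  queue [41, 5] -> pop 41, enqueue [38], visited so far: [21, 20, 32, 17, 46, 15, 18, 41]
  queue [5, 38] -> pop 5, enqueue [none], visited so far: [21, 20, 32, 17, 46, 15, 18, 41, 5]
  queue [38] -> pop 38, enqueue [none], visited so far: [21, 20, 32, 17, 46, 15, 18, 41, 5, 38]
Result: [21, 20, 32, 17, 46, 15, 18, 41, 5, 38]


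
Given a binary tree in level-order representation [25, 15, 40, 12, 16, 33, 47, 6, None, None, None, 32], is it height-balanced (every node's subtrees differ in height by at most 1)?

Tree (level-order array): [25, 15, 40, 12, 16, 33, 47, 6, None, None, None, 32]
Definition: a tree is height-balanced if, at every node, |h(left) - h(right)| <= 1 (empty subtree has height -1).
Bottom-up per-node check:
  node 6: h_left=-1, h_right=-1, diff=0 [OK], height=0
  node 12: h_left=0, h_right=-1, diff=1 [OK], height=1
  node 16: h_left=-1, h_right=-1, diff=0 [OK], height=0
  node 15: h_left=1, h_right=0, diff=1 [OK], height=2
  node 32: h_left=-1, h_right=-1, diff=0 [OK], height=0
  node 33: h_left=0, h_right=-1, diff=1 [OK], height=1
  node 47: h_left=-1, h_right=-1, diff=0 [OK], height=0
  node 40: h_left=1, h_right=0, diff=1 [OK], height=2
  node 25: h_left=2, h_right=2, diff=0 [OK], height=3
All nodes satisfy the balance condition.
Result: Balanced


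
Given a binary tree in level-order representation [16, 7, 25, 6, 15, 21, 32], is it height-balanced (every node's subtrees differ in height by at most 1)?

Tree (level-order array): [16, 7, 25, 6, 15, 21, 32]
Definition: a tree is height-balanced if, at every node, |h(left) - h(right)| <= 1 (empty subtree has height -1).
Bottom-up per-node check:
  node 6: h_left=-1, h_right=-1, diff=0 [OK], height=0
  node 15: h_left=-1, h_right=-1, diff=0 [OK], height=0
  node 7: h_left=0, h_right=0, diff=0 [OK], height=1
  node 21: h_left=-1, h_right=-1, diff=0 [OK], height=0
  node 32: h_left=-1, h_right=-1, diff=0 [OK], height=0
  node 25: h_left=0, h_right=0, diff=0 [OK], height=1
  node 16: h_left=1, h_right=1, diff=0 [OK], height=2
All nodes satisfy the balance condition.
Result: Balanced


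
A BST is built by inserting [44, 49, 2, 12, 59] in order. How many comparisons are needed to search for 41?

Search path for 41: 44 -> 2 -> 12
Found: False
Comparisons: 3


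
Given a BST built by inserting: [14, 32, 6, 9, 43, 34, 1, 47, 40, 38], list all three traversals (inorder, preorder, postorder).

Tree insertion order: [14, 32, 6, 9, 43, 34, 1, 47, 40, 38]
Tree (level-order array): [14, 6, 32, 1, 9, None, 43, None, None, None, None, 34, 47, None, 40, None, None, 38]
Inorder (L, root, R): [1, 6, 9, 14, 32, 34, 38, 40, 43, 47]
Preorder (root, L, R): [14, 6, 1, 9, 32, 43, 34, 40, 38, 47]
Postorder (L, R, root): [1, 9, 6, 38, 40, 34, 47, 43, 32, 14]


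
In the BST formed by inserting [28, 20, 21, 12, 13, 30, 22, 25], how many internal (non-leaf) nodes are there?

Tree built from: [28, 20, 21, 12, 13, 30, 22, 25]
Tree (level-order array): [28, 20, 30, 12, 21, None, None, None, 13, None, 22, None, None, None, 25]
Rule: An internal node has at least one child.
Per-node child counts:
  node 28: 2 child(ren)
  node 20: 2 child(ren)
  node 12: 1 child(ren)
  node 13: 0 child(ren)
  node 21: 1 child(ren)
  node 22: 1 child(ren)
  node 25: 0 child(ren)
  node 30: 0 child(ren)
Matching nodes: [28, 20, 12, 21, 22]
Count of internal (non-leaf) nodes: 5


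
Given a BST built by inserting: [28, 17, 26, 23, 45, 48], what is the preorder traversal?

Tree insertion order: [28, 17, 26, 23, 45, 48]
Tree (level-order array): [28, 17, 45, None, 26, None, 48, 23]
Preorder traversal: [28, 17, 26, 23, 45, 48]


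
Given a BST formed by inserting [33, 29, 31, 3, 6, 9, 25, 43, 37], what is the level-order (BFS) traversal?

Tree insertion order: [33, 29, 31, 3, 6, 9, 25, 43, 37]
Tree (level-order array): [33, 29, 43, 3, 31, 37, None, None, 6, None, None, None, None, None, 9, None, 25]
BFS from the root, enqueuing left then right child of each popped node:
  queue [33] -> pop 33, enqueue [29, 43], visited so far: [33]
  queue [29, 43] -> pop 29, enqueue [3, 31], visited so far: [33, 29]
  queue [43, 3, 31] -> pop 43, enqueue [37], visited so far: [33, 29, 43]
  queue [3, 31, 37] -> pop 3, enqueue [6], visited so far: [33, 29, 43, 3]
  queue [31, 37, 6] -> pop 31, enqueue [none], visited so far: [33, 29, 43, 3, 31]
  queue [37, 6] -> pop 37, enqueue [none], visited so far: [33, 29, 43, 3, 31, 37]
  queue [6] -> pop 6, enqueue [9], visited so far: [33, 29, 43, 3, 31, 37, 6]
  queue [9] -> pop 9, enqueue [25], visited so far: [33, 29, 43, 3, 31, 37, 6, 9]
  queue [25] -> pop 25, enqueue [none], visited so far: [33, 29, 43, 3, 31, 37, 6, 9, 25]
Result: [33, 29, 43, 3, 31, 37, 6, 9, 25]


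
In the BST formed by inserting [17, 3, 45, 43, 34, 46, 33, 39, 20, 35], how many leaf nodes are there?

Tree built from: [17, 3, 45, 43, 34, 46, 33, 39, 20, 35]
Tree (level-order array): [17, 3, 45, None, None, 43, 46, 34, None, None, None, 33, 39, 20, None, 35]
Rule: A leaf has 0 children.
Per-node child counts:
  node 17: 2 child(ren)
  node 3: 0 child(ren)
  node 45: 2 child(ren)
  node 43: 1 child(ren)
  node 34: 2 child(ren)
  node 33: 1 child(ren)
  node 20: 0 child(ren)
  node 39: 1 child(ren)
  node 35: 0 child(ren)
  node 46: 0 child(ren)
Matching nodes: [3, 20, 35, 46]
Count of leaf nodes: 4


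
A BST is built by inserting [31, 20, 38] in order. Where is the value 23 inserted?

Starting tree (level order): [31, 20, 38]
Insertion path: 31 -> 20
Result: insert 23 as right child of 20
Final tree (level order): [31, 20, 38, None, 23]


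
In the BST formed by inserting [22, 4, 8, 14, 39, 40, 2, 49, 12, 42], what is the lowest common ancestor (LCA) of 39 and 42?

Tree insertion order: [22, 4, 8, 14, 39, 40, 2, 49, 12, 42]
Tree (level-order array): [22, 4, 39, 2, 8, None, 40, None, None, None, 14, None, 49, 12, None, 42]
In a BST, the LCA of p=39, q=42 is the first node v on the
root-to-leaf path with p <= v <= q (go left if both < v, right if both > v).
Walk from root:
  at 22: both 39 and 42 > 22, go right
  at 39: 39 <= 39 <= 42, this is the LCA
LCA = 39


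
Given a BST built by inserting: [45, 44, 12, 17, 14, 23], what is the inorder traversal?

Tree insertion order: [45, 44, 12, 17, 14, 23]
Tree (level-order array): [45, 44, None, 12, None, None, 17, 14, 23]
Inorder traversal: [12, 14, 17, 23, 44, 45]


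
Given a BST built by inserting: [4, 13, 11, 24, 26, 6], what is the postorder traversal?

Tree insertion order: [4, 13, 11, 24, 26, 6]
Tree (level-order array): [4, None, 13, 11, 24, 6, None, None, 26]
Postorder traversal: [6, 11, 26, 24, 13, 4]


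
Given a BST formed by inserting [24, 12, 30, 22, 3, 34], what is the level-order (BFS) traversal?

Tree insertion order: [24, 12, 30, 22, 3, 34]
Tree (level-order array): [24, 12, 30, 3, 22, None, 34]
BFS from the root, enqueuing left then right child of each popped node:
  queue [24] -> pop 24, enqueue [12, 30], visited so far: [24]
  queue [12, 30] -> pop 12, enqueue [3, 22], visited so far: [24, 12]
  queue [30, 3, 22] -> pop 30, enqueue [34], visited so far: [24, 12, 30]
  queue [3, 22, 34] -> pop 3, enqueue [none], visited so far: [24, 12, 30, 3]
  queue [22, 34] -> pop 22, enqueue [none], visited so far: [24, 12, 30, 3, 22]
  queue [34] -> pop 34, enqueue [none], visited so far: [24, 12, 30, 3, 22, 34]
Result: [24, 12, 30, 3, 22, 34]


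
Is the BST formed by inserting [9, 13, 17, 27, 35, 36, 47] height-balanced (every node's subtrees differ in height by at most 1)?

Tree (level-order array): [9, None, 13, None, 17, None, 27, None, 35, None, 36, None, 47]
Definition: a tree is height-balanced if, at every node, |h(left) - h(right)| <= 1 (empty subtree has height -1).
Bottom-up per-node check:
  node 47: h_left=-1, h_right=-1, diff=0 [OK], height=0
  node 36: h_left=-1, h_right=0, diff=1 [OK], height=1
  node 35: h_left=-1, h_right=1, diff=2 [FAIL (|-1-1|=2 > 1)], height=2
  node 27: h_left=-1, h_right=2, diff=3 [FAIL (|-1-2|=3 > 1)], height=3
  node 17: h_left=-1, h_right=3, diff=4 [FAIL (|-1-3|=4 > 1)], height=4
  node 13: h_left=-1, h_right=4, diff=5 [FAIL (|-1-4|=5 > 1)], height=5
  node 9: h_left=-1, h_right=5, diff=6 [FAIL (|-1-5|=6 > 1)], height=6
Node 35 violates the condition: |-1 - 1| = 2 > 1.
Result: Not balanced


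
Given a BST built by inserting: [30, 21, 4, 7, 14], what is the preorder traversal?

Tree insertion order: [30, 21, 4, 7, 14]
Tree (level-order array): [30, 21, None, 4, None, None, 7, None, 14]
Preorder traversal: [30, 21, 4, 7, 14]


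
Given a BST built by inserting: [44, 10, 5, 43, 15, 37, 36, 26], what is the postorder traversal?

Tree insertion order: [44, 10, 5, 43, 15, 37, 36, 26]
Tree (level-order array): [44, 10, None, 5, 43, None, None, 15, None, None, 37, 36, None, 26]
Postorder traversal: [5, 26, 36, 37, 15, 43, 10, 44]


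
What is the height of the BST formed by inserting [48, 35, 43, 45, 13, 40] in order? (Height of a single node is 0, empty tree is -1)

Insertion order: [48, 35, 43, 45, 13, 40]
Tree (level-order array): [48, 35, None, 13, 43, None, None, 40, 45]
Compute height bottom-up (empty subtree = -1):
  height(13) = 1 + max(-1, -1) = 0
  height(40) = 1 + max(-1, -1) = 0
  height(45) = 1 + max(-1, -1) = 0
  height(43) = 1 + max(0, 0) = 1
  height(35) = 1 + max(0, 1) = 2
  height(48) = 1 + max(2, -1) = 3
Height = 3


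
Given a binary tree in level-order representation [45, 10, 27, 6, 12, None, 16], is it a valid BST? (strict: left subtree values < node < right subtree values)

Level-order array: [45, 10, 27, 6, 12, None, 16]
Validate using subtree bounds (lo, hi): at each node, require lo < value < hi,
then recurse left with hi=value and right with lo=value.
Preorder trace (stopping at first violation):
  at node 45 with bounds (-inf, +inf): OK
  at node 10 with bounds (-inf, 45): OK
  at node 6 with bounds (-inf, 10): OK
  at node 12 with bounds (10, 45): OK
  at node 27 with bounds (45, +inf): VIOLATION
Node 27 violates its bound: not (45 < 27 < +inf).
Result: Not a valid BST


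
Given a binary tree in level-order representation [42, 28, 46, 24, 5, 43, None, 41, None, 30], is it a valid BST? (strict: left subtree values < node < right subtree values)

Level-order array: [42, 28, 46, 24, 5, 43, None, 41, None, 30]
Validate using subtree bounds (lo, hi): at each node, require lo < value < hi,
then recurse left with hi=value and right with lo=value.
Preorder trace (stopping at first violation):
  at node 42 with bounds (-inf, +inf): OK
  at node 28 with bounds (-inf, 42): OK
  at node 24 with bounds (-inf, 28): OK
  at node 41 with bounds (-inf, 24): VIOLATION
Node 41 violates its bound: not (-inf < 41 < 24).
Result: Not a valid BST


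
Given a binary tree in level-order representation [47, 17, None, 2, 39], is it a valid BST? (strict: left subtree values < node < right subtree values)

Level-order array: [47, 17, None, 2, 39]
Validate using subtree bounds (lo, hi): at each node, require lo < value < hi,
then recurse left with hi=value and right with lo=value.
Preorder trace (stopping at first violation):
  at node 47 with bounds (-inf, +inf): OK
  at node 17 with bounds (-inf, 47): OK
  at node 2 with bounds (-inf, 17): OK
  at node 39 with bounds (17, 47): OK
No violation found at any node.
Result: Valid BST


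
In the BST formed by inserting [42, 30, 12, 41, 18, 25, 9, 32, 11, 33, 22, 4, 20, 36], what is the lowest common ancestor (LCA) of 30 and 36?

Tree insertion order: [42, 30, 12, 41, 18, 25, 9, 32, 11, 33, 22, 4, 20, 36]
Tree (level-order array): [42, 30, None, 12, 41, 9, 18, 32, None, 4, 11, None, 25, None, 33, None, None, None, None, 22, None, None, 36, 20]
In a BST, the LCA of p=30, q=36 is the first node v on the
root-to-leaf path with p <= v <= q (go left if both < v, right if both > v).
Walk from root:
  at 42: both 30 and 36 < 42, go left
  at 30: 30 <= 30 <= 36, this is the LCA
LCA = 30


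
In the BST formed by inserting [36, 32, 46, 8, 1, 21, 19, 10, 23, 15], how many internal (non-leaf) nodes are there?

Tree built from: [36, 32, 46, 8, 1, 21, 19, 10, 23, 15]
Tree (level-order array): [36, 32, 46, 8, None, None, None, 1, 21, None, None, 19, 23, 10, None, None, None, None, 15]
Rule: An internal node has at least one child.
Per-node child counts:
  node 36: 2 child(ren)
  node 32: 1 child(ren)
  node 8: 2 child(ren)
  node 1: 0 child(ren)
  node 21: 2 child(ren)
  node 19: 1 child(ren)
  node 10: 1 child(ren)
  node 15: 0 child(ren)
  node 23: 0 child(ren)
  node 46: 0 child(ren)
Matching nodes: [36, 32, 8, 21, 19, 10]
Count of internal (non-leaf) nodes: 6


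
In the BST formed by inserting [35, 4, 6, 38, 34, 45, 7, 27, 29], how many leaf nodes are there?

Tree built from: [35, 4, 6, 38, 34, 45, 7, 27, 29]
Tree (level-order array): [35, 4, 38, None, 6, None, 45, None, 34, None, None, 7, None, None, 27, None, 29]
Rule: A leaf has 0 children.
Per-node child counts:
  node 35: 2 child(ren)
  node 4: 1 child(ren)
  node 6: 1 child(ren)
  node 34: 1 child(ren)
  node 7: 1 child(ren)
  node 27: 1 child(ren)
  node 29: 0 child(ren)
  node 38: 1 child(ren)
  node 45: 0 child(ren)
Matching nodes: [29, 45]
Count of leaf nodes: 2


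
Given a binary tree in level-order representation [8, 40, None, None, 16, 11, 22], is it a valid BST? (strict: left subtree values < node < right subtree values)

Level-order array: [8, 40, None, None, 16, 11, 22]
Validate using subtree bounds (lo, hi): at each node, require lo < value < hi,
then recurse left with hi=value and right with lo=value.
Preorder trace (stopping at first violation):
  at node 8 with bounds (-inf, +inf): OK
  at node 40 with bounds (-inf, 8): VIOLATION
Node 40 violates its bound: not (-inf < 40 < 8).
Result: Not a valid BST


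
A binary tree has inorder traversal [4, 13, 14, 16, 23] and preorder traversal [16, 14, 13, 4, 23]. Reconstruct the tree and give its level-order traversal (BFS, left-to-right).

Inorder:  [4, 13, 14, 16, 23]
Preorder: [16, 14, 13, 4, 23]
Algorithm: preorder visits root first, so consume preorder in order;
for each root, split the current inorder slice at that value into
left-subtree inorder and right-subtree inorder, then recurse.
Recursive splits:
  root=16; inorder splits into left=[4, 13, 14], right=[23]
  root=14; inorder splits into left=[4, 13], right=[]
  root=13; inorder splits into left=[4], right=[]
  root=4; inorder splits into left=[], right=[]
  root=23; inorder splits into left=[], right=[]
Reconstructed level-order: [16, 14, 23, 13, 4]


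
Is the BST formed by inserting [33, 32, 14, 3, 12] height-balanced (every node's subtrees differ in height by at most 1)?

Tree (level-order array): [33, 32, None, 14, None, 3, None, None, 12]
Definition: a tree is height-balanced if, at every node, |h(left) - h(right)| <= 1 (empty subtree has height -1).
Bottom-up per-node check:
  node 12: h_left=-1, h_right=-1, diff=0 [OK], height=0
  node 3: h_left=-1, h_right=0, diff=1 [OK], height=1
  node 14: h_left=1, h_right=-1, diff=2 [FAIL (|1--1|=2 > 1)], height=2
  node 32: h_left=2, h_right=-1, diff=3 [FAIL (|2--1|=3 > 1)], height=3
  node 33: h_left=3, h_right=-1, diff=4 [FAIL (|3--1|=4 > 1)], height=4
Node 14 violates the condition: |1 - -1| = 2 > 1.
Result: Not balanced


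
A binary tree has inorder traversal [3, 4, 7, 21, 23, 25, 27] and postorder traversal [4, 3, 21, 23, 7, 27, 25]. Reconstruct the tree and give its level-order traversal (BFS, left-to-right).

Inorder:   [3, 4, 7, 21, 23, 25, 27]
Postorder: [4, 3, 21, 23, 7, 27, 25]
Algorithm: postorder visits root last, so walk postorder right-to-left;
each value is the root of the current inorder slice — split it at that
value, recurse on the right subtree first, then the left.
Recursive splits:
  root=25; inorder splits into left=[3, 4, 7, 21, 23], right=[27]
  root=27; inorder splits into left=[], right=[]
  root=7; inorder splits into left=[3, 4], right=[21, 23]
  root=23; inorder splits into left=[21], right=[]
  root=21; inorder splits into left=[], right=[]
  root=3; inorder splits into left=[], right=[4]
  root=4; inorder splits into left=[], right=[]
Reconstructed level-order: [25, 7, 27, 3, 23, 4, 21]


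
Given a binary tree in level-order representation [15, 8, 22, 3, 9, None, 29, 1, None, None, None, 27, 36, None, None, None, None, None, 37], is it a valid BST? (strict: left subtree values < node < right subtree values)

Level-order array: [15, 8, 22, 3, 9, None, 29, 1, None, None, None, 27, 36, None, None, None, None, None, 37]
Validate using subtree bounds (lo, hi): at each node, require lo < value < hi,
then recurse left with hi=value and right with lo=value.
Preorder trace (stopping at first violation):
  at node 15 with bounds (-inf, +inf): OK
  at node 8 with bounds (-inf, 15): OK
  at node 3 with bounds (-inf, 8): OK
  at node 1 with bounds (-inf, 3): OK
  at node 9 with bounds (8, 15): OK
  at node 22 with bounds (15, +inf): OK
  at node 29 with bounds (22, +inf): OK
  at node 27 with bounds (22, 29): OK
  at node 36 with bounds (29, +inf): OK
  at node 37 with bounds (36, +inf): OK
No violation found at any node.
Result: Valid BST


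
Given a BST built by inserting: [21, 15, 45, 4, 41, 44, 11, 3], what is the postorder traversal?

Tree insertion order: [21, 15, 45, 4, 41, 44, 11, 3]
Tree (level-order array): [21, 15, 45, 4, None, 41, None, 3, 11, None, 44]
Postorder traversal: [3, 11, 4, 15, 44, 41, 45, 21]


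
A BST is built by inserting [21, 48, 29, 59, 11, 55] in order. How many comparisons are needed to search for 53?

Search path for 53: 21 -> 48 -> 59 -> 55
Found: False
Comparisons: 4


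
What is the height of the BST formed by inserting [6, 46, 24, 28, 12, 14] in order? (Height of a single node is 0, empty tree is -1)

Insertion order: [6, 46, 24, 28, 12, 14]
Tree (level-order array): [6, None, 46, 24, None, 12, 28, None, 14]
Compute height bottom-up (empty subtree = -1):
  height(14) = 1 + max(-1, -1) = 0
  height(12) = 1 + max(-1, 0) = 1
  height(28) = 1 + max(-1, -1) = 0
  height(24) = 1 + max(1, 0) = 2
  height(46) = 1 + max(2, -1) = 3
  height(6) = 1 + max(-1, 3) = 4
Height = 4


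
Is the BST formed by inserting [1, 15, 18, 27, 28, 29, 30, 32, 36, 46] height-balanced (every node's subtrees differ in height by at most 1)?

Tree (level-order array): [1, None, 15, None, 18, None, 27, None, 28, None, 29, None, 30, None, 32, None, 36, None, 46]
Definition: a tree is height-balanced if, at every node, |h(left) - h(right)| <= 1 (empty subtree has height -1).
Bottom-up per-node check:
  node 46: h_left=-1, h_right=-1, diff=0 [OK], height=0
  node 36: h_left=-1, h_right=0, diff=1 [OK], height=1
  node 32: h_left=-1, h_right=1, diff=2 [FAIL (|-1-1|=2 > 1)], height=2
  node 30: h_left=-1, h_right=2, diff=3 [FAIL (|-1-2|=3 > 1)], height=3
  node 29: h_left=-1, h_right=3, diff=4 [FAIL (|-1-3|=4 > 1)], height=4
  node 28: h_left=-1, h_right=4, diff=5 [FAIL (|-1-4|=5 > 1)], height=5
  node 27: h_left=-1, h_right=5, diff=6 [FAIL (|-1-5|=6 > 1)], height=6
  node 18: h_left=-1, h_right=6, diff=7 [FAIL (|-1-6|=7 > 1)], height=7
  node 15: h_left=-1, h_right=7, diff=8 [FAIL (|-1-7|=8 > 1)], height=8
  node 1: h_left=-1, h_right=8, diff=9 [FAIL (|-1-8|=9 > 1)], height=9
Node 32 violates the condition: |-1 - 1| = 2 > 1.
Result: Not balanced


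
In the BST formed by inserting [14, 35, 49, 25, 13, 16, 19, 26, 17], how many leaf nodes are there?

Tree built from: [14, 35, 49, 25, 13, 16, 19, 26, 17]
Tree (level-order array): [14, 13, 35, None, None, 25, 49, 16, 26, None, None, None, 19, None, None, 17]
Rule: A leaf has 0 children.
Per-node child counts:
  node 14: 2 child(ren)
  node 13: 0 child(ren)
  node 35: 2 child(ren)
  node 25: 2 child(ren)
  node 16: 1 child(ren)
  node 19: 1 child(ren)
  node 17: 0 child(ren)
  node 26: 0 child(ren)
  node 49: 0 child(ren)
Matching nodes: [13, 17, 26, 49]
Count of leaf nodes: 4


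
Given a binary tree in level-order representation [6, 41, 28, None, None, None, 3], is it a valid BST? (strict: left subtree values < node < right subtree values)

Level-order array: [6, 41, 28, None, None, None, 3]
Validate using subtree bounds (lo, hi): at each node, require lo < value < hi,
then recurse left with hi=value and right with lo=value.
Preorder trace (stopping at first violation):
  at node 6 with bounds (-inf, +inf): OK
  at node 41 with bounds (-inf, 6): VIOLATION
Node 41 violates its bound: not (-inf < 41 < 6).
Result: Not a valid BST


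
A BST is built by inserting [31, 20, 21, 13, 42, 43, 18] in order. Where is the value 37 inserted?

Starting tree (level order): [31, 20, 42, 13, 21, None, 43, None, 18]
Insertion path: 31 -> 42
Result: insert 37 as left child of 42
Final tree (level order): [31, 20, 42, 13, 21, 37, 43, None, 18]


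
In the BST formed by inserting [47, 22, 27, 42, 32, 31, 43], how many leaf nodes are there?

Tree built from: [47, 22, 27, 42, 32, 31, 43]
Tree (level-order array): [47, 22, None, None, 27, None, 42, 32, 43, 31]
Rule: A leaf has 0 children.
Per-node child counts:
  node 47: 1 child(ren)
  node 22: 1 child(ren)
  node 27: 1 child(ren)
  node 42: 2 child(ren)
  node 32: 1 child(ren)
  node 31: 0 child(ren)
  node 43: 0 child(ren)
Matching nodes: [31, 43]
Count of leaf nodes: 2
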